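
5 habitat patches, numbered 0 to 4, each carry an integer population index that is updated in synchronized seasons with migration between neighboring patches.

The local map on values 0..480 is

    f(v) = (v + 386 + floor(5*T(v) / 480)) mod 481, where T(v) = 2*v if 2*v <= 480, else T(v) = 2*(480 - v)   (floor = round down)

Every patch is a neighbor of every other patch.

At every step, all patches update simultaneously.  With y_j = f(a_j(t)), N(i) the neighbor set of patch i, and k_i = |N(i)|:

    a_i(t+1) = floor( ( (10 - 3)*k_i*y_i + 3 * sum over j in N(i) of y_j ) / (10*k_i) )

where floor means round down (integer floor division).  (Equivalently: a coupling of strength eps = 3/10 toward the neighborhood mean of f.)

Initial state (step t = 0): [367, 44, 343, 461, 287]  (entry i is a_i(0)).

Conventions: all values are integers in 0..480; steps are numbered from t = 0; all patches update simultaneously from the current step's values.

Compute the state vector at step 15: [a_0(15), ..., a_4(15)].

Simulating step by step:
t=0: [367, 44, 343, 461, 287]
t=1: [284, 382, 269, 342, 236]
t=2: [199, 259, 190, 234, 169]
t=3: [112, 149, 105, 133, 92]
t=4: [57, 81, 53, 70, 344]
t=5: [432, 447, 429, 440, 311]
t=6: [330, 339, 328, 334, 256]
t=7: [233, 238, 232, 235, 187]
t=8: [138, 142, 138, 140, 109]
t=9: [43, 45, 43, 44, 25]
t=10: [427, 429, 427, 428, 416]
t=11: [332, 333, 332, 333, 325]
t=12: [239, 240, 239, 240, 235]
t=13: [148, 149, 148, 149, 145]
t=14: [55, 56, 55, 56, 54]
t=15: [442, 442, 442, 442, 441]

Answer: [442, 442, 442, 442, 441]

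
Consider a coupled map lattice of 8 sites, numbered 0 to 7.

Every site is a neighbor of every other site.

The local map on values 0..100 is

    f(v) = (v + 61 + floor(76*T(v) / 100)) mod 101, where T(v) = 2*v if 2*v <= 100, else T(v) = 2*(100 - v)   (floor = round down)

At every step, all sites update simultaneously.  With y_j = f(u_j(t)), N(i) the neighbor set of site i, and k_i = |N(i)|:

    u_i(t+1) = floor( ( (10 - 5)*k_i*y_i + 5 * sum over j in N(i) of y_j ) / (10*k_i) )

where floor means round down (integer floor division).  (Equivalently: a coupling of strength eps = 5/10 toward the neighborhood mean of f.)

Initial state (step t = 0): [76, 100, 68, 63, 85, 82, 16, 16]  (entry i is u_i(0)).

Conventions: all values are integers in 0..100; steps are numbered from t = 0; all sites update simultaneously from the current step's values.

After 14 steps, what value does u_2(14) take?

Simulating step by step:
t=0: [76, 100, 68, 63, 85, 82, 16, 16]
t=1: [61, 55, 62, 64, 58, 59, 30, 30]
t=2: [73, 75, 73, 72, 74, 74, 54, 54]
t=3: [75, 74, 75, 75, 74, 74, 78, 78]
t=4: [72, 72, 72, 72, 72, 72, 71, 71]
t=5: [74, 74, 74, 74, 74, 74, 74, 74]
t=6: [73, 73, 73, 73, 73, 73, 73, 73]
t=7: [74, 74, 74, 74, 74, 74, 74, 74]
t=8: [73, 73, 73, 73, 73, 73, 73, 73]
t=9: [74, 74, 74, 74, 74, 74, 74, 74]
t=10: [73, 73, 73, 73, 73, 73, 73, 73]
t=11: [74, 74, 74, 74, 74, 74, 74, 74]
t=12: [73, 73, 73, 73, 73, 73, 73, 73]
t=13: [74, 74, 74, 74, 74, 74, 74, 74]
t=14: [73, 73, 73, 73, 73, 73, 73, 73]

Answer: u_2(14) = 73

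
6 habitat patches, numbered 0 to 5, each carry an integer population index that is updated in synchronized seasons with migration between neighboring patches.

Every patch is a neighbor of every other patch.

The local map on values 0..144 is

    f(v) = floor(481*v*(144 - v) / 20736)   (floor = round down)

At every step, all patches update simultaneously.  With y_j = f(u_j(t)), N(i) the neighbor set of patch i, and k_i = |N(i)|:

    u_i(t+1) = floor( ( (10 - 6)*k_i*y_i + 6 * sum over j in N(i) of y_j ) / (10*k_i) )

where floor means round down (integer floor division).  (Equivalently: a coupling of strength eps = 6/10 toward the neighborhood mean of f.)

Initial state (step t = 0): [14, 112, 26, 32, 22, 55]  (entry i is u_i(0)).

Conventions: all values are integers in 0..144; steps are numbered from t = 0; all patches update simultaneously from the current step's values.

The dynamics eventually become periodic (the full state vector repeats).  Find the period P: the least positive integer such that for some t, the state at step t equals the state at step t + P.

Simulating step by step:
t=0: [14, 112, 26, 32, 22, 55]
t=1: [66, 77, 74, 77, 71, 86]
t=2: [118, 118, 119, 118, 119, 117]
t=3: [70, 70, 70, 70, 70, 71]
t=4: [120, 120, 120, 120, 120, 120]
t=5: [66, 66, 66, 66, 66, 66]
t=6: [119, 119, 119, 119, 119, 119]
t=7: [69, 69, 69, 69, 69, 69]
t=8: [120, 120, 120, 120, 120, 120]

Answer: 4
Key observation: The state at step 4, [120, 120, 120, 120, 120, 120], reappears at step 8 — and no state repeats earlier — so the cycle the system enters has period 4.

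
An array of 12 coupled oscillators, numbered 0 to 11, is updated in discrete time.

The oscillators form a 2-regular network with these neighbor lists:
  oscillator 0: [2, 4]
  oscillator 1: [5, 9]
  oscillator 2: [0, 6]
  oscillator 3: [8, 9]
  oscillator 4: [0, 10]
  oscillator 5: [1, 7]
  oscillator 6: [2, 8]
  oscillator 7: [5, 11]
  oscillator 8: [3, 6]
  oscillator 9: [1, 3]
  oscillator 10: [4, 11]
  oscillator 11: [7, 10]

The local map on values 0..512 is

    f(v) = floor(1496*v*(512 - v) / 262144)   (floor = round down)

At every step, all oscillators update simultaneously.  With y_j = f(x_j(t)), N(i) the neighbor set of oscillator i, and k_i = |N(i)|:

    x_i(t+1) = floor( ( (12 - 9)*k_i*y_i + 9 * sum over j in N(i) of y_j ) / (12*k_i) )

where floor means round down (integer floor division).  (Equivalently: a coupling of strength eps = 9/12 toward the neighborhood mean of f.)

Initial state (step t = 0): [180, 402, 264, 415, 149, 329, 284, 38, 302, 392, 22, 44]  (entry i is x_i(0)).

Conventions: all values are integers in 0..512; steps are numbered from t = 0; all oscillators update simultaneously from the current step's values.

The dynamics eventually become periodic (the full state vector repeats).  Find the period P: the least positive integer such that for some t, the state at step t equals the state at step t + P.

Simulating step by step:
t=0: [180, 402, 264, 415, 149, 329, 284, 38, 302, 392, 22, 44]
t=1: [340, 292, 359, 293, 227, 218, 367, 198, 314, 247, 174, 90]
t=2: [339, 368, 316, 364, 342, 361, 325, 306, 339, 367, 303, 312]
t=3: [340, 305, 343, 315, 343, 325, 344, 339, 328, 304, 347, 359]
t=4: [330, 354, 330, 352, 329, 346, 335, 330, 342, 357, 322, 325]
t=5: [342, 320, 340, 322, 344, 329, 336, 337, 329, 318, 345, 345]
t=6: [331, 348, 333, 347, 329, 343, 337, 335, 343, 350, 328, 331]
t=7: [341, 326, 338, 326, 342, 331, 335, 336, 330, 324, 342, 341]
t=8: [332, 344, 335, 344, 331, 341, 338, 336, 342, 346, 331, 333]
t=9: [339, 329, 338, 329, 341, 332, 334, 336, 331, 328, 340, 339]
t=10: [333, 342, 336, 342, 333, 340, 338, 337, 341, 343, 333, 334]
t=11: [338, 331, 337, 331, 340, 333, 334, 336, 332, 330, 339, 338]
t=12: [334, 341, 336, 341, 334, 339, 338, 337, 340, 341, 334, 335]
t=13: [338, 332, 337, 332, 339, 334, 335, 336, 333, 332, 338, 337]
t=14: [335, 340, 336, 340, 334, 339, 338, 337, 339, 341, 335, 336]
t=15: [338, 333, 336, 333, 338, 334, 335, 335, 334, 332, 338, 337]
t=16: [335, 340, 336, 340, 335, 339, 338, 337, 339, 340, 335, 336]
t=17: [337, 333, 336, 333, 338, 334, 335, 335, 334, 333, 337, 337]
t=18: [336, 339, 337, 339, 335, 339, 338, 337, 339, 340, 335, 336]
t=19: [337, 333, 336, 333, 337, 334, 335, 335, 334, 333, 337, 337]
t=20: [336, 339, 337, 339, 336, 339, 338, 337, 339, 340, 336, 336]
t=21: [336, 333, 336, 333, 337, 334, 335, 335, 334, 333, 337, 336]
t=22: [336, 339, 337, 339, 336, 339, 338, 338, 339, 340, 336, 337]
t=23: [336, 333, 336, 333, 337, 334, 335, 335, 334, 333, 336, 336]
t=24: [336, 339, 337, 339, 336, 339, 338, 338, 339, 340, 336, 337]

Answer: 2
Key observation: The state at step 22, [336, 339, 337, 339, 336, 339, 338, 338, 339, 340, 336, 337], reappears at step 24 — and no state repeats earlier — so the cycle the system enters has period 2.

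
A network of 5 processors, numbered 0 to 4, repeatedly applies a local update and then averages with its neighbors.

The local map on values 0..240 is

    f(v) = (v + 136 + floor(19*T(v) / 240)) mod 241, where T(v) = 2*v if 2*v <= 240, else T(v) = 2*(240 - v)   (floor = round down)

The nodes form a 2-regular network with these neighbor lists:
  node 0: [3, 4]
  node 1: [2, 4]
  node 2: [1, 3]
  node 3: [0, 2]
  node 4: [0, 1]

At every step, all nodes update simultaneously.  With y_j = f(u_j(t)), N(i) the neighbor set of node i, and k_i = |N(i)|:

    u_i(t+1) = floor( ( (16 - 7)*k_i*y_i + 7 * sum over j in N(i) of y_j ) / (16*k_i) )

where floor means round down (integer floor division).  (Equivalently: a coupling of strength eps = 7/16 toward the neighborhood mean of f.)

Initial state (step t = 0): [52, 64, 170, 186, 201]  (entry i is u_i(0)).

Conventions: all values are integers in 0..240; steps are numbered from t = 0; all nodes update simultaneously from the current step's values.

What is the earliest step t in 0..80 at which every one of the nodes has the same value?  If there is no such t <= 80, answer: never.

Simulating step by step:
t=0: [52, 64, 170, 186, 201]  (not all equal)
t=1: [152, 157, 108, 109, 146]  (not all equal)
t=2: [50, 52, 30, 29, 58]  (not all equal)
t=3: [189, 191, 175, 174, 199]  (not all equal)
t=4: [90, 91, 82, 82, 96]  (not all equal)
t=5: [186, 51, 179, 232, 55]  (not all equal)
t=6: [121, 171, 117, 109, 174]  (not all equal)
t=7: [41, 66, 38, 25, 68]  (not all equal)
t=8: [185, 205, 183, 171, 206]  (not all equal)
t=9: [89, 101, 88, 81, 101]  (not all equal)
t=10: [186, 60, 185, 232, 60]  (not all equal)
t=11: [122, 179, 122, 110, 179]  (not all equal)
t=12: [42, 72, 42, 27, 72]  (not all equal)
t=13: [187, 211, 187, 174, 211]  (not all equal)
t=14: [91, 105, 91, 83, 105]  (not all equal)
t=15: [54, 12, 54, 130, 12]  (not all equal)
t=16: [153, 159, 153, 110, 159]  (not all equal)
t=17: [53, 64, 53, 39, 64]  (not all equal)
t=18: [196, 207, 196, 188, 207]  (not all equal)
t=19: [97, 104, 97, 93, 104]  (not all equal)
t=20: [7, 13, 7, 4, 13]  (not all equal)
t=21: [144, 149, 144, 141, 149]  (not all equal)
t=22: [54, 57, 54, 52, 57]  (not all equal)
t=23: [198, 201, 198, 196, 201]  (not all equal)
t=24: [99, 101, 99, 97, 101]  (not all equal)
t=25: [9, 10, 9, 7, 10]  (not all equal)
t=26: [145, 146, 145, 144, 146]  (not all equal)
t=27: [54, 55, 54, 54, 55]  (not all equal)
t=28: [198, 198, 198, 198, 198]  (all equal)

Answer: 28
Key observation: Synchronization is absorbing here: once all nodes are equal they stay equal, and step 28 is the first all-equal step.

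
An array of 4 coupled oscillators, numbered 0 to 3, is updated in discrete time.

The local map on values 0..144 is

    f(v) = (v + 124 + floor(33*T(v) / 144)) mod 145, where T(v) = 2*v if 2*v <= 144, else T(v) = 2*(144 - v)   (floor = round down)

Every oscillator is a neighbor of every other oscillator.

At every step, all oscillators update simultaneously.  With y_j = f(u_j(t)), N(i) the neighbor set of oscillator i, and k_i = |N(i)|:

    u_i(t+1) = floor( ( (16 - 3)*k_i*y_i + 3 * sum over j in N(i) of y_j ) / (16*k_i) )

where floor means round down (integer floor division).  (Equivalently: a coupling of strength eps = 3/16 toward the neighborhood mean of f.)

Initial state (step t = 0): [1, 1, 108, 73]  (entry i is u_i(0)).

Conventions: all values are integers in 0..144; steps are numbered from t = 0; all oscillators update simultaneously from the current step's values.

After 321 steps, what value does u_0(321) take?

Simulating step by step:
t=0: [1, 1, 108, 73]
t=1: [121, 121, 104, 90]
t=2: [108, 108, 101, 95]
t=3: [102, 102, 99, 97]
t=4: [99, 99, 98, 97]
t=5: [97, 97, 97, 97]
t=6: [97, 97, 97, 97]

Answer: u_0(321) = 97
Key observation: The state at step 5, [97, 97, 97, 97], reappears at step 6: the system is in a cycle of period 1 from step 5 on.  Therefore the state at step 321 equals the state at step 5 + ((321 - 5) mod 1) = 5, which is [97, 97, 97, 97].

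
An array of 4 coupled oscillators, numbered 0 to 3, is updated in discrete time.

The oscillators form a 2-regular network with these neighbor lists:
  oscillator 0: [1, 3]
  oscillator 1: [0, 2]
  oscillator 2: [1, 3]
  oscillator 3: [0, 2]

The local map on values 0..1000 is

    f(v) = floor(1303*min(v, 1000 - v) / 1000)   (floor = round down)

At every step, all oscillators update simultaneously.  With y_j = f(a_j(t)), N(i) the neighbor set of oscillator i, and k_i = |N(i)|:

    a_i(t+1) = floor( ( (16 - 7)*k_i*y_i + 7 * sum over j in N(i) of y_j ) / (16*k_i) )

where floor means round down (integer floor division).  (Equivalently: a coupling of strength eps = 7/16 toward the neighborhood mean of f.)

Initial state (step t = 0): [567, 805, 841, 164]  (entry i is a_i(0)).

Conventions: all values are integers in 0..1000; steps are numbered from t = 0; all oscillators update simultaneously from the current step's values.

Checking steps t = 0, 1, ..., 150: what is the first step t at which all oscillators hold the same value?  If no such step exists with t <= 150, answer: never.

Answer: 15
Key observation: Synchronization is absorbing here: once all oscillators are equal they stay equal, and step 15 is the first all-equal step.

Derivation:
t=0: [567, 805, 841, 164]  (not all equal)
t=1: [419, 311, 218, 288]  (not all equal)
t=2: [477, 409, 330, 392]  (not all equal)
t=3: [577, 528, 469, 516]  (not all equal)
t=4: [582, 600, 616, 608]  (not all equal)
t=5: [531, 521, 506, 515]  (not all equal)
t=6: [618, 625, 636, 629]  (not all equal)
t=7: [491, 486, 479, 484]  (not all equal)
t=8: [635, 632, 627, 630]  (not all equal)
t=9: [477, 479, 483, 481]  (not all equal)
t=10: [622, 624, 627, 625]  (not all equal)
t=11: [490, 489, 487, 488]  (not all equal)
t=12: [637, 636, 634, 635]  (not all equal)
t=13: [473, 474, 475, 474]  (not all equal)
t=14: [616, 617, 617, 617]  (not all equal)
t=15: [499, 499, 499, 499]  (all equal)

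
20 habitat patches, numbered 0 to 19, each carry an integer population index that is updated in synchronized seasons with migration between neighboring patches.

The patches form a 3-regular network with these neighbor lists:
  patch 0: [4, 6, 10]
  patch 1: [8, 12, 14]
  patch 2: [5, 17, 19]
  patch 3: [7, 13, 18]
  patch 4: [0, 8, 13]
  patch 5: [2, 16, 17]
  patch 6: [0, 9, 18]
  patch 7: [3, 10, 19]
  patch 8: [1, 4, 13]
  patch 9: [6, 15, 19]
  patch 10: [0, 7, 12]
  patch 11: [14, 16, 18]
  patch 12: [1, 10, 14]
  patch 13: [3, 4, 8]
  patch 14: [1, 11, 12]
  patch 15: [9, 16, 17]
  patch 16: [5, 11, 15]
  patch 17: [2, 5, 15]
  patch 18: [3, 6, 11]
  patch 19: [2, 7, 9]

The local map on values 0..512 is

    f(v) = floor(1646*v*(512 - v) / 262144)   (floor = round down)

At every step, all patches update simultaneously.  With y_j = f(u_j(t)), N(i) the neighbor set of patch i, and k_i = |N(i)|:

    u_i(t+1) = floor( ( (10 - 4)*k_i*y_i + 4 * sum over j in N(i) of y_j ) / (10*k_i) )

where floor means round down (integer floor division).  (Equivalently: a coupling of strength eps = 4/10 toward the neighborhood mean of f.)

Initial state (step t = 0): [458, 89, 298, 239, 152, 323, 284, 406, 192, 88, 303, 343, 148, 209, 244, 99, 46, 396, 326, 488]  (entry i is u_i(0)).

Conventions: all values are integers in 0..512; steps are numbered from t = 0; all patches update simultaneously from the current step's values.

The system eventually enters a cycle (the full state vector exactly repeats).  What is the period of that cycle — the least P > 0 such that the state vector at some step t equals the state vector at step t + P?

Simulating step by step:
t=0: [458, 89, 298, 239, 152, 323, 284, 406, 192, 88, 303, 343, 148, 209, 244, 99, 46, 396, 326, 488]
t=1: [245, 292, 339, 385, 330, 339, 346, 279, 361, 238, 339, 341, 341, 389, 370, 241, 214, 311, 385, 164]
t=2: [393, 380, 369, 319, 366, 375, 366, 382, 349, 395, 378, 357, 366, 316, 348, 406, 392, 388, 321, 372]
t=3: [307, 328, 325, 376, 339, 316, 329, 324, 352, 298, 316, 346, 333, 376, 347, 280, 302, 304, 372, 320]
t=4: [388, 371, 384, 329, 363, 389, 376, 375, 354, 396, 386, 360, 374, 331, 363, 403, 392, 395, 337, 386]
t=5: [309, 332, 304, 369, 340, 299, 320, 324, 349, 292, 309, 339, 324, 368, 336, 281, 299, 291, 360, 305]
t=6: [388, 373, 397, 339, 364, 399, 382, 378, 357, 400, 390, 369, 381, 339, 372, 404, 395, 402, 350, 395]
t=7: [307, 326, 284, 359, 338, 283, 311, 318, 345, 285, 303, 328, 314, 361, 325, 276, 292, 278, 348, 292]
t=8: [391, 378, 405, 351, 367, 405, 389, 384, 362, 404, 394, 379, 388, 348, 381, 407, 400, 407, 363, 401]
t=9: [301, 318, 272, 346, 333, 272, 301, 308, 338, 276, 295, 314, 304, 351, 312, 270, 282, 269, 332, 281]
t=10: [395, 386, 408, 365, 373, 408, 396, 392, 370, 406, 399, 390, 395, 359, 391, 409, 405, 409, 378, 405]
t=11: [293, 305, 266, 329, 323, 266, 289, 295, 327, 271, 286, 297, 292, 338, 297, 265, 273, 264, 313, 274]
t=12: [400, 395, 410, 381, 383, 410, 402, 399, 380, 409, 403, 400, 401, 373, 399, 410, 408, 410, 392, 408]
t=13: [283, 290, 262, 308, 308, 262, 278, 283, 311, 265, 277, 281, 280, 319, 283, 262, 266, 262, 293, 267]
t=14: [404, 403, 410, 395, 394, 410, 407, 405, 393, 409, 407, 406, 406, 388, 406, 410, 409, 411, 402, 409]
t=15: [274, 276, 262, 287, 290, 262, 269, 272, 291, 264, 269, 270, 270, 297, 270, 262, 264, 260, 276, 264]
t=16: [408, 407, 411, 405, 404, 411, 409, 408, 403, 410, 409, 409, 409, 401, 409, 411, 410, 411, 408, 410]
t=17: [266, 267, 260, 271, 273, 260, 264, 266, 274, 262, 264, 264, 264, 276, 264, 260, 261, 260, 266, 262]
t=18: [410, 410, 411, 409, 409, 411, 410, 410, 409, 411, 410, 410, 410, 408, 410, 411, 411, 411, 410, 410]
t=19: [262, 262, 260, 263, 264, 260, 261, 262, 264, 260, 262, 261, 262, 265, 262, 260, 260, 260, 262, 261]
t=20: [411, 411, 411, 410, 410, 411, 411, 411, 410, 411, 411, 411, 411, 410, 411, 411, 411, 411, 411, 411]
t=21: [260, 260, 260, 261, 261, 260, 260, 260, 261, 260, 260, 260, 260, 262, 260, 260, 260, 260, 260, 260]
t=22: [411, 411, 411, 411, 411, 411, 411, 411, 411, 411, 411, 411, 411, 411, 411, 411, 411, 411, 411, 411]
t=23: [260, 260, 260, 260, 260, 260, 260, 260, 260, 260, 260, 260, 260, 260, 260, 260, 260, 260, 260, 260]
t=24: [411, 411, 411, 411, 411, 411, 411, 411, 411, 411, 411, 411, 411, 411, 411, 411, 411, 411, 411, 411]

Answer: 2
Key observation: The state at step 22, [411, 411, 411, 411, 411, 411, 411, 411, 411, 411, 411, 411, 411, 411, 411, 411, 411, 411, 411, 411], reappears at step 24 — and no state repeats earlier — so the cycle the system enters has period 2.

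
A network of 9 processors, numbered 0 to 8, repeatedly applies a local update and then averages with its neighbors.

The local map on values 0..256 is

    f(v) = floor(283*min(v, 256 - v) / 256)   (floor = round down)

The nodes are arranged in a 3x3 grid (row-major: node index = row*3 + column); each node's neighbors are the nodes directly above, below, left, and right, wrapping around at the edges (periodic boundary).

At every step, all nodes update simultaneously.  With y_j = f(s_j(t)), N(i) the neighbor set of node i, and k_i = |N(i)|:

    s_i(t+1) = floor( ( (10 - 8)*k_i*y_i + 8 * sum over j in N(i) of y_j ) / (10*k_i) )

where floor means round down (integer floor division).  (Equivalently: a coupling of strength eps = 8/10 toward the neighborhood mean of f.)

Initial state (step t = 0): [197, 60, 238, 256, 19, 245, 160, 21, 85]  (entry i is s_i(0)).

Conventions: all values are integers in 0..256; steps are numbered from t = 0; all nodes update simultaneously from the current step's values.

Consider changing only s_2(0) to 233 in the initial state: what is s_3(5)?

Answer: s_3(5) = 64
Key observation: This trace re-runs the system from the modified initial state.

Derivation:
t=0: [197, 60, 233, 256, 19, 245, 160, 21, 85]
t=1: [52, 40, 52, 40, 24, 30, 57, 61, 51]
t=2: [53, 50, 49, 44, 42, 43, 57, 51, 55]
t=3: [55, 53, 54, 52, 50, 51, 57, 56, 56]
t=4: [59, 58, 58, 58, 57, 57, 60, 59, 60]
t=5: [64, 64, 64, 64, 63, 64, 65, 64, 64]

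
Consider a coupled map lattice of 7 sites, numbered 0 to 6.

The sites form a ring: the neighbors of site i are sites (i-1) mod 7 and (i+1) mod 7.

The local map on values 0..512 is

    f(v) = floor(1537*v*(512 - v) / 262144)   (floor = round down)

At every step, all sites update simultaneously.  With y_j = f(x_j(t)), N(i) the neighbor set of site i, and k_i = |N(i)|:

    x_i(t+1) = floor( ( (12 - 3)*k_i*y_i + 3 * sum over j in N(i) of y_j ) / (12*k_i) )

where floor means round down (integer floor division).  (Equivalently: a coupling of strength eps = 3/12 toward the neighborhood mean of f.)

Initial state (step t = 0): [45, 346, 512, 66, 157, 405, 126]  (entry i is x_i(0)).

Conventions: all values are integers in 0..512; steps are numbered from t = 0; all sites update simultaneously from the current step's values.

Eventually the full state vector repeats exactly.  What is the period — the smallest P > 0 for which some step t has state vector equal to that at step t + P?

Simulating step by step:
t=0: [45, 346, 512, 66, 157, 405, 126]
t=1: [169, 267, 63, 169, 297, 266, 260]
t=2: [350, 350, 214, 321, 370, 382, 378]
t=3: [327, 337, 366, 354, 312, 293, 299]
t=4: [355, 342, 318, 330, 361, 374, 371]
t=5: [325, 340, 357, 349, 321, 304, 308]
t=6: [355, 341, 327, 335, 357, 368, 366]
t=7: [326, 340, 351, 345, 325, 312, 314]
t=8: [354, 342, 333, 338, 354, 363, 363]
t=9: [327, 339, 347, 342, 327, 318, 318]
t=10: [353, 343, 336, 341, 353, 360, 360]
t=11: [329, 338, 344, 340, 329, 321, 321]
t=12: [352, 344, 339, 342, 352, 358, 358]
t=13: [330, 337, 342, 339, 330, 323, 323]
t=14: [351, 345, 341, 343, 351, 356, 356]
t=15: [331, 336, 340, 338, 331, 325, 325]
t=16: [351, 346, 342, 344, 350, 355, 355]
t=17: [331, 335, 339, 337, 332, 326, 326]
t=18: [351, 347, 343, 345, 350, 354, 354]
t=19: [331, 335, 338, 336, 332, 327, 327]
t=20: [350, 347, 344, 346, 350, 353, 353]
t=21: [332, 335, 337, 335, 332, 329, 329]
t=22: [350, 347, 345, 347, 350, 352, 352]
t=23: [332, 334, 336, 334, 332, 330, 330]
t=24: [350, 348, 346, 348, 350, 351, 351]
t=25: [332, 334, 335, 334, 332, 331, 331]
t=26: [349, 348, 347, 348, 349, 350, 350]
t=27: [333, 334, 334, 334, 333, 332, 332]
t=28: [349, 348, 348, 348, 349, 349, 349]
t=29: [333, 333, 334, 333, 333, 333, 333]
t=30: [349, 348, 348, 348, 349, 349, 349]

Answer: 2
Key observation: The state at step 28, [349, 348, 348, 348, 349, 349, 349], reappears at step 30 — and no state repeats earlier — so the cycle the system enters has period 2.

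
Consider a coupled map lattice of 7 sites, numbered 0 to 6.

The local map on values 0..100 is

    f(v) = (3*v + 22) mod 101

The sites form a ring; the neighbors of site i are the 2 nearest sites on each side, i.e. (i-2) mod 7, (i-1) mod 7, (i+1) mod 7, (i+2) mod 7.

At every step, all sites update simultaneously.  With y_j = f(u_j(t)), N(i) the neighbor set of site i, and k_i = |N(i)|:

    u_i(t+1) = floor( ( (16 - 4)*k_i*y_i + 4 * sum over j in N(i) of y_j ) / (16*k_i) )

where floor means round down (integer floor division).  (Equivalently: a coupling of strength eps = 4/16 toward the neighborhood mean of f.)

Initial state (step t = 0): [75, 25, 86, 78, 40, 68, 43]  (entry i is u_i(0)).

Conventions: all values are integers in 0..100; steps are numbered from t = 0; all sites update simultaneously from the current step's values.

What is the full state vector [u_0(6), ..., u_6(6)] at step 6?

Simulating step by step:
t=0: [75, 25, 86, 78, 40, 68, 43]
t=1: [49, 86, 73, 55, 43, 29, 50]
t=2: [63, 75, 46, 75, 50, 23, 66]
t=3: [20, 41, 54, 50, 66, 77, 27]
t=4: [72, 47, 75, 65, 26, 49, 13]
t=5: [41, 56, 47, 28, 86, 64, 62]
t=6: [43, 74, 60, 18, 63, 17, 18]

Answer: [43, 74, 60, 18, 63, 17, 18]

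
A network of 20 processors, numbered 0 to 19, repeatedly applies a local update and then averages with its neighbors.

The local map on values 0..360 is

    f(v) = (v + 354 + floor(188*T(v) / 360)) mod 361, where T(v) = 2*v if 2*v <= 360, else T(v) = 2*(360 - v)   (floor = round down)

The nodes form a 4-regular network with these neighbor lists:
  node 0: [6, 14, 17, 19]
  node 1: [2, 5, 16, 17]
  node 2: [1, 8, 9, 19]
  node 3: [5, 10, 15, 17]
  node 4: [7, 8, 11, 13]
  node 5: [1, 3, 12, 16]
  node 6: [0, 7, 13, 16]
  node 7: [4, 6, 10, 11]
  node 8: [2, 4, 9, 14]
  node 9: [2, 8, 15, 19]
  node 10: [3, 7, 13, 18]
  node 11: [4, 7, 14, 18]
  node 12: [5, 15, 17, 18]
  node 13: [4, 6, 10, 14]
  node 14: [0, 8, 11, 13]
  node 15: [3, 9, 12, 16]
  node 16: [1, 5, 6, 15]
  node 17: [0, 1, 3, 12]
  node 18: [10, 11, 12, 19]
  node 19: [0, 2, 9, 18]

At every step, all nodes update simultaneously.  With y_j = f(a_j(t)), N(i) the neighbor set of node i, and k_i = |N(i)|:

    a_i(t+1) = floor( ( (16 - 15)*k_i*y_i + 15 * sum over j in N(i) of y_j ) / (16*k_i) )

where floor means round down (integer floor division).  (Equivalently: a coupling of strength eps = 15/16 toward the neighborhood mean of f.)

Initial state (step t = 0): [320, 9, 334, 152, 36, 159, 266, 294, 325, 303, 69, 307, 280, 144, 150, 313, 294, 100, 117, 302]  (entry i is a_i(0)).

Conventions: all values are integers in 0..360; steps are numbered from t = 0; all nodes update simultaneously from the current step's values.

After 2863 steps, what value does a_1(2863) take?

Answer: a_1(2863) = 353
Key observation: The state at step 3, [353, 353, 353, 353, 353, 353, 353, 353, 353, 353, 353, 353, 353, 353, 353, 353, 353, 353, 353, 353], reappears at step 4: the system is in a cycle of period 1 from step 3 on.  Therefore the state at step 2863 equals the state at step 3 + ((2863 - 3) mod 1) = 3, which is [353, 353, 353, 353, 353, 353, 353, 353, 353, 353, 353, 353, 353, 353, 353, 353, 353, 353, 353, 353].

Derivation:
t=0: [320, 9, 334, 152, 36, 159, 266, 294, 325, 303, 69, 307, 280, 144, 150, 313, 294, 100, 117, 302]
t=1: [305, 287, 274, 254, 320, 260, 338, 235, 273, 354, 284, 245, 280, 218, 335, 343, 266, 252, 295, 325]
t=2: [354, 356, 354, 355, 357, 356, 356, 355, 354, 354, 357, 355, 355, 354, 356, 355, 354, 356, 355, 354]
t=3: [353, 353, 353, 353, 353, 353, 353, 353, 353, 353, 353, 353, 353, 353, 353, 353, 353, 353, 353, 353]
t=4: [353, 353, 353, 353, 353, 353, 353, 353, 353, 353, 353, 353, 353, 353, 353, 353, 353, 353, 353, 353]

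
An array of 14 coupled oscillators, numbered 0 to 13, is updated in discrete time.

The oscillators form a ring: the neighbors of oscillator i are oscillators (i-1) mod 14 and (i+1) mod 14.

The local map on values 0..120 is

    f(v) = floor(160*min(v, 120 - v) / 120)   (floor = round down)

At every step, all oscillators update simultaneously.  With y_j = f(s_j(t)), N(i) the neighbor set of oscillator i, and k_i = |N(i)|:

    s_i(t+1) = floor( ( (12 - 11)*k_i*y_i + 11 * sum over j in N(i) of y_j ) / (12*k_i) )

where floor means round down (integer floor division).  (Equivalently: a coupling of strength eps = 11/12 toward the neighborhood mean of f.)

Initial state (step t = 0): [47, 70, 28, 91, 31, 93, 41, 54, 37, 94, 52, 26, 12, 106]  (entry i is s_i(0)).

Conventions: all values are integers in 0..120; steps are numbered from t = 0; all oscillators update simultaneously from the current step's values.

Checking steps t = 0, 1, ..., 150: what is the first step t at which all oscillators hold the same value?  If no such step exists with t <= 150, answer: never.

Answer: 17
Key observation: Synchronization is absorbing here: once all oscillators are equal they stay equal, and step 17 is the first all-equal step.

Derivation:
t=0: [47, 70, 28, 91, 31, 93, 41, 54, 37, 94, 52, 26, 12, 106]  (not all equal)
t=1: [43, 50, 50, 38, 37, 46, 54, 53, 52, 56, 36, 41, 25, 37]  (not all equal)
t=2: [57, 61, 58, 56, 54, 60, 66, 70, 71, 59, 62, 41, 49, 45]  (not all equal)
t=3: [69, 76, 76, 74, 76, 72, 72, 68, 71, 71, 66, 69, 57, 69]  (not all equal)
t=4: [63, 62, 59, 58, 62, 61, 66, 64, 66, 68, 66, 73, 68, 71]  (not all equal)
t=5: [71, 77, 77, 77, 77, 74, 75, 72, 71, 71, 66, 69, 63, 71]  (not all equal)
t=6: [61, 60, 57, 57, 58, 58, 62, 62, 64, 68, 66, 73, 67, 70]  (not all equal)
t=7: [73, 77, 77, 76, 76, 77, 77, 75, 73, 72, 66, 70, 64, 73]  (not all equal)
t=8: [59, 59, 57, 57, 57, 57, 58, 59, 62, 66, 65, 72, 64, 67]  (not all equal)
t=9: [74, 77, 76, 76, 76, 76, 77, 77, 75, 74, 68, 72, 67, 75]  (not all equal)
t=10: [58, 59, 57, 58, 58, 57, 57, 58, 59, 64, 63, 69, 62, 65]  (not all equal)
t=11: [75, 76, 77, 76, 76, 76, 76, 77, 75, 76, 71, 75, 71, 76]  (not all equal)
t=12: [58, 58, 57, 57, 58, 58, 57, 58, 57, 62, 59, 64, 59, 62]  (not all equal)
t=13: [77, 76, 76, 76, 76, 76, 76, 76, 76, 77, 75, 77, 75, 77]  (not all equal)
t=14: [57, 57, 58, 58, 58, 58, 58, 58, 57, 58, 57, 59, 57, 58]  (not all equal)
t=15: [76, 76, 76, 77, 77, 77, 77, 76, 76, 76, 77, 76, 77, 76]  (not all equal)
t=16: [58, 58, 57, 57, 57, 57, 57, 57, 58, 57, 57, 57, 57, 57]  (not all equal)
t=17: [76, 76, 76, 76, 76, 76, 76, 76, 76, 76, 76, 76, 76, 76]  (all equal)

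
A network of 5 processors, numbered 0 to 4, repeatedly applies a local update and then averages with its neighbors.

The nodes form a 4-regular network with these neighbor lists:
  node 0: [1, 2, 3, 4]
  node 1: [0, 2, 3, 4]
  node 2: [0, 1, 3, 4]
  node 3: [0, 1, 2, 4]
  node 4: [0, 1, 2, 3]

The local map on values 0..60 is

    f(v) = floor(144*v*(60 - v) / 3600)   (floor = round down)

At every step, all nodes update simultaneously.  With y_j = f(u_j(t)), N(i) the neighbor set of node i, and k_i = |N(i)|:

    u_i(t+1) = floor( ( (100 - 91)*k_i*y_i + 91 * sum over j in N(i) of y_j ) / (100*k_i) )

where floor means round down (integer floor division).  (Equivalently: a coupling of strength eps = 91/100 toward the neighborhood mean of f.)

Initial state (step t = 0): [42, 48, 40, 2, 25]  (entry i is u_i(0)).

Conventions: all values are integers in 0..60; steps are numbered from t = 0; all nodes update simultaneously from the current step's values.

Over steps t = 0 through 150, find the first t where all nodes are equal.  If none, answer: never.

Simulating step by step:
t=0: [42, 48, 40, 2, 25]  (not all equal)
t=1: [24, 25, 23, 27, 23]  (not all equal)
t=2: [34, 34, 34, 34, 34]  (all equal)

Answer: 2
Key observation: Synchronization is absorbing here: once all nodes are equal they stay equal, and step 2 is the first all-equal step.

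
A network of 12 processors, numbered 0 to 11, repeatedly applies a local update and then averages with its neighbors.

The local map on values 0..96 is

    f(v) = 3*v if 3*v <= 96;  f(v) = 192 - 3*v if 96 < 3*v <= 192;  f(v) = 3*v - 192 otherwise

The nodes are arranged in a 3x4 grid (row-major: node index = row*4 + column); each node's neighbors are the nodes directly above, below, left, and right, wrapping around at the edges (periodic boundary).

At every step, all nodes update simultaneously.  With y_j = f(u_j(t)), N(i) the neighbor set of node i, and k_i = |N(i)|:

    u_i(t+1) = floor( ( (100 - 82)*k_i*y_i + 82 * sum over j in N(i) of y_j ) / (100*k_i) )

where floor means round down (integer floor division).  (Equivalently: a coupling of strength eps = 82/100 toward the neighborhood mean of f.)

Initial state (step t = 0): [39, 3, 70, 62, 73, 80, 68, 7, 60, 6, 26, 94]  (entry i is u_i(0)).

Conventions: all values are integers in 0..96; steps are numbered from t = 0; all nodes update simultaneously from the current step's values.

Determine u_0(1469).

Answer: u_0(1469) = 12
Key observation: The state at step 34, [36, 36, 36, 36, 36, 36, 36, 36, 36, 36, 36, 36], reappears at step 38: the system is in a cycle of period 4 from step 34 on.  Therefore the state at step 1469 equals the state at step 34 + ((1469 - 34) mod 4) = 37, which is [12, 12, 12, 12, 12, 12, 12, 12, 12, 12, 12, 12].

Derivation:
t=0: [39, 3, 70, 62, 73, 80, 68, 7, 60, 6, 26, 94]
t=1: [24, 34, 24, 42, 36, 22, 35, 31, 45, 33, 42, 40]
t=2: [73, 78, 76, 75, 74, 84, 76, 80, 76, 73, 78, 70]
t=3: [33, 38, 37, 32, 40, 38, 44, 32, 27, 41, 31, 35]
t=4: [83, 79, 81, 90, 84, 71, 82, 81, 80, 80, 77, 90]
t=5: [57, 44, 53, 62, 47, 46, 42, 64, 58, 40, 54, 58]
t=6: [31, 47, 39, 15, 28, 60, 35, 28, 36, 46, 44, 14]
t=7: [70, 57, 63, 68, 71, 58, 63, 68, 71, 52, 63, 63]
t=8: [18, 19, 8, 9, 17, 19, 7, 10, 19, 19, 9, 10]
t=9: [49, 49, 31, 33, 49, 48, 32, 31, 49, 50, 31, 34]
t=10: [54, 54, 83, 82, 55, 55, 84, 83, 53, 54, 82, 82]
t=11: [34, 34, 50, 50, 34, 34, 50, 50, 34, 34, 50, 50]
t=12: [80, 80, 51, 51, 80, 80, 51, 51, 80, 80, 51, 51]
t=13: [46, 46, 40, 40, 46, 46, 40, 40, 46, 46, 40, 40]
t=14: [57, 57, 68, 68, 57, 57, 68, 68, 57, 57, 68, 68]
t=15: [19, 19, 13, 13, 19, 19, 13, 13, 19, 19, 13, 13]
t=16: [53, 53, 42, 42, 53, 53, 42, 42, 53, 53, 42, 42]
t=17: [39, 39, 59, 59, 39, 39, 59, 59, 39, 39, 59, 59]
t=18: [62, 62, 27, 27, 62, 62, 27, 27, 62, 62, 27, 27]
t=19: [21, 21, 65, 65, 21, 21, 65, 65, 21, 21, 65, 65]
t=20: [50, 50, 15, 15, 50, 50, 15, 15, 50, 50, 15, 15]
t=21: [42, 42, 44, 44, 42, 42, 44, 44, 42, 42, 44, 44]
t=22: [64, 64, 61, 61, 64, 64, 61, 61, 64, 64, 61, 61]
t=23: [1, 1, 7, 7, 1, 1, 7, 7, 1, 1, 7, 7]
t=24: [6, 6, 17, 17, 6, 6, 17, 17, 6, 6, 17, 17]
t=25: [24, 24, 44, 44, 24, 24, 44, 44, 24, 24, 44, 44]
t=26: [69, 69, 62, 62, 69, 69, 62, 62, 69, 69, 62, 62]
t=27: [13, 13, 7, 7, 13, 13, 7, 7, 13, 13, 7, 7]
t=28: [35, 35, 24, 24, 35, 35, 24, 24, 35, 35, 24, 24]
t=29: [83, 83, 75, 75, 83, 83, 75, 75, 83, 83, 75, 75]
t=30: [52, 52, 37, 37, 52, 52, 37, 37, 52, 52, 37, 37]
t=31: [45, 45, 71, 71, 45, 45, 71, 71, 45, 45, 71, 71]
t=32: [49, 49, 28, 28, 49, 49, 28, 28, 49, 49, 28, 28]
t=33: [52, 52, 76, 76, 52, 52, 76, 76, 52, 52, 76, 76]
t=34: [36, 36, 36, 36, 36, 36, 36, 36, 36, 36, 36, 36]
t=35: [84, 84, 84, 84, 84, 84, 84, 84, 84, 84, 84, 84]
t=36: [60, 60, 60, 60, 60, 60, 60, 60, 60, 60, 60, 60]
t=37: [12, 12, 12, 12, 12, 12, 12, 12, 12, 12, 12, 12]
t=38: [36, 36, 36, 36, 36, 36, 36, 36, 36, 36, 36, 36]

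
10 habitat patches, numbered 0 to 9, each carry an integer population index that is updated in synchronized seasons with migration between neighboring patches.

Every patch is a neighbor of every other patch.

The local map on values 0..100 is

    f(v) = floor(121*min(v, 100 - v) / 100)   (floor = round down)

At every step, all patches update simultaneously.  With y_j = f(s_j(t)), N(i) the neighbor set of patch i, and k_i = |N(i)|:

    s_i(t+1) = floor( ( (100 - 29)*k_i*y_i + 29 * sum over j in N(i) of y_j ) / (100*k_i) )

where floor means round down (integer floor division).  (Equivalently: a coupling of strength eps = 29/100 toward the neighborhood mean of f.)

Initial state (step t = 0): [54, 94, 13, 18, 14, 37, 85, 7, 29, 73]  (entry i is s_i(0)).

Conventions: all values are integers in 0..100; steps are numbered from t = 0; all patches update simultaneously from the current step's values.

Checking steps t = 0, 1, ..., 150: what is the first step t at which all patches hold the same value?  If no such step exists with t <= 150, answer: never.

Answer: 16
Key observation: Synchronization is absorbing here: once all patches are equal they stay equal, and step 16 is the first all-equal step.

Derivation:
t=0: [54, 94, 13, 18, 14, 37, 85, 7, 29, 73]  (not all equal)
t=1: [45, 12, 18, 22, 18, 37, 20, 13, 31, 29]  (not all equal)
t=2: [45, 18, 23, 26, 23, 39, 25, 19, 34, 33]  (not all equal)
t=3: [47, 25, 29, 31, 29, 42, 31, 25, 38, 37]  (not all equal)
t=4: [50, 33, 36, 37, 36, 46, 37, 33, 43, 42]  (not all equal)
t=5: [55, 41, 44, 44, 44, 52, 44, 41, 50, 49]  (not all equal)
t=6: [54, 50, 53, 53, 53, 56, 53, 50, 58, 57]  (not all equal)
t=7: [55, 58, 55, 55, 55, 53, 55, 58, 51, 53]  (not all equal)
t=8: [54, 51, 54, 54, 54, 55, 54, 51, 57, 55]  (not all equal)
t=9: [55, 57, 55, 55, 55, 54, 55, 57, 53, 54]  (not all equal)
t=10: [54, 52, 54, 54, 54, 54, 54, 52, 55, 54]  (not all equal)
t=11: [55, 57, 55, 55, 55, 55, 55, 57, 54, 55]  (not all equal)
t=12: [53, 52, 53, 53, 53, 53, 53, 52, 54, 53]  (not all equal)
t=13: [56, 57, 56, 56, 56, 56, 56, 57, 55, 56]  (not all equal)
t=14: [52, 52, 52, 52, 52, 52, 52, 52, 53, 52]  (not all equal)
t=15: [57, 57, 57, 57, 57, 57, 57, 57, 56, 57]  (not all equal)
t=16: [52, 52, 52, 52, 52, 52, 52, 52, 52, 52]  (all equal)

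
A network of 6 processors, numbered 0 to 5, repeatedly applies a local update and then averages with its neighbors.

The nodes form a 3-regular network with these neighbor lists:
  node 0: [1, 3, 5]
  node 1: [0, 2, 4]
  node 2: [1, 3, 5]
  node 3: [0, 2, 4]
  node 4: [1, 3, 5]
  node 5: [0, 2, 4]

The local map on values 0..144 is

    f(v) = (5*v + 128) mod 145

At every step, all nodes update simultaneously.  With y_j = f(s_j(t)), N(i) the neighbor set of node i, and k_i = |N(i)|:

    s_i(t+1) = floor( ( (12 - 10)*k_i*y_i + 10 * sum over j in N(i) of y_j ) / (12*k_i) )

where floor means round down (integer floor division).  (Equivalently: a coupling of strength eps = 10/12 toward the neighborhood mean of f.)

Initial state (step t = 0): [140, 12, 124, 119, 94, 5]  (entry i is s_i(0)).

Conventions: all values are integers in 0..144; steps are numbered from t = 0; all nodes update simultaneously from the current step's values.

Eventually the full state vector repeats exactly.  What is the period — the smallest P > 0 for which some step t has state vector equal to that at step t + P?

Simulating step by step:
t=0: [140, 12, 124, 119, 94, 5]
t=1: [71, 47, 57, 63, 56, 41]
t=2: [42, 92, 54, 81, 54, 87]
t=3: [73, 74, 83, 89, 83, 94]
t=4: [70, 86, 78, 99, 78, 79]
t=5: [77, 78, 84, 65, 84, 72]
t=6: [55, 98, 61, 87, 61, 93]
t=7: [68, 117, 73, 132, 73, 113]
t=8: [91, 63, 95, 51, 95, 60]
t=9: [66, 14, 70, 29, 70, 36]
t=10: [59, 39, 62, 51, 62, 33]
t=11: [58, 44, 36, 54, 36, 39]
t=12: [76, 55, 58, 63, 58, 51]
t=13: [71, 110, 80, 92, 80, 106]
t=14: [59, 81, 66, 66, 66, 78]
t=15: [78, 66, 60, 53, 60, 63]
t=16: [51, 103, 60, 116, 60, 101]
t=17: [83, 113, 90, 123, 90, 111]
t=18: [83, 128, 88, 112, 88, 126]
t=19: [69, 111, 73, 121, 73, 109]
t=20: [63, 59, 66, 44, 66, 58]
t=21: [89, 37, 92, 24, 92, 36]
t=22: [63, 46, 41, 59, 41, 45]
t=23: [74, 37, 80, 48, 80, 36]
t=24: [43, 73, 48, 82, 48, 72]
t=25: [68, 67, 72, 75, 72, 66]
t=26: [38, 43, 41, 49, 41, 42]
t=27: [55, 40, 58, 45, 58, 39]
t=28: [56, 108, 58, 113, 58, 108]
t=29: [99, 118, 101, 122, 101, 118]
t=30: [87, 64, 89, 43, 89, 64]
t=31: [43, 114, 44, 121, 44, 114]
t=32: [76, 66, 77, 48, 77, 66]
t=33: [46, 67, 47, 76, 47, 67]
t=34: [47, 64, 48, 71, 48, 64]
t=35: [32, 65, 33, 71, 33, 65]
t=36: [47, 44, 23, 49, 23, 44]
t=37: [67, 84, 71, 88, 71, 84]
t=38: [104, 53, 107, 56, 107, 53]
t=39: [101, 82, 103, 84, 103, 82]
t=40: [97, 66, 99, 68, 99, 66]
t=41: [27, 36, 29, 38, 29, 36]
t=42: [37, 106, 39, 108, 39, 106]
t=43: [71, 37, 73, 39, 73, 37]
t=44: [29, 49, 31, 51, 31, 49]
t=45: [93, 126, 94, 127, 94, 126]
t=46: [31, 19, 31, 19, 31, 19]
t=47: [88, 128, 88, 128, 88, 128]
t=48: [58, 118, 58, 118, 58, 118]
t=49: [136, 129, 136, 129, 136, 129]
t=50: [53, 77, 53, 77, 53, 77]
t=51: [82, 98, 82, 98, 82, 98]
t=52: [48, 92, 48, 92, 48, 92]
t=53: [19, 66, 19, 66, 19, 66]
t=54: [32, 68, 32, 68, 32, 68]
t=55: [51, 124, 51, 124, 51, 124]
t=56: [34, 81, 34, 81, 34, 81]
t=57: [83, 23, 83, 23, 83, 23]
t=58: [99, 106, 99, 106, 99, 106]
t=59: [72, 48, 72, 48, 72, 48]
t=60: [73, 57, 73, 57, 73, 57]
t=61: [112, 68, 112, 68, 112, 68]
t=62: [45, 95, 45, 95, 45, 95]
t=63: [29, 56, 29, 56, 29, 56]
t=64: [119, 126, 119, 126, 119, 126]
t=65: [51, 124, 51, 124, 51, 124]

Answer: 10
Key observation: The state at step 55, [51, 124, 51, 124, 51, 124], reappears at step 65 — and no state repeats earlier — so the cycle the system enters has period 10.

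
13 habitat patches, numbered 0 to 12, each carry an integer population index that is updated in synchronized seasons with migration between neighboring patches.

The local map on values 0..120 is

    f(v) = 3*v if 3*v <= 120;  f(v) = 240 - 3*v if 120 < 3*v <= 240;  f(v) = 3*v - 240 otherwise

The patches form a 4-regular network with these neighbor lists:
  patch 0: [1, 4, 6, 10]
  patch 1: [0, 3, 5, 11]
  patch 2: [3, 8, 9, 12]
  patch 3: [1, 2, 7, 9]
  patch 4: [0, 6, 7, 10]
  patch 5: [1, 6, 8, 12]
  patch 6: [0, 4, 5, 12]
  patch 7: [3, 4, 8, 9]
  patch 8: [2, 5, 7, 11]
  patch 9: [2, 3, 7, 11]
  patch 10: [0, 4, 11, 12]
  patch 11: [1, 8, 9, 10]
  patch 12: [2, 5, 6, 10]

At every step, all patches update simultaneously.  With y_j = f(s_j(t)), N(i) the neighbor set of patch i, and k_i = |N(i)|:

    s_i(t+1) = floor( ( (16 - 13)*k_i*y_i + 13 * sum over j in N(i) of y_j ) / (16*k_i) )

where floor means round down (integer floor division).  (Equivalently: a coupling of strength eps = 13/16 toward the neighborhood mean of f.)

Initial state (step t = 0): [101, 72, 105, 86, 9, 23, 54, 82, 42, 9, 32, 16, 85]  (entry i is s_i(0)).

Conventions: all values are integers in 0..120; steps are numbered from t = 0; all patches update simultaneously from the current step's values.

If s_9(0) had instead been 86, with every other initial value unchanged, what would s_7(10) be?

Simulating step by step:
t=0: [101, 72, 105, 86, 9, 23, 54, 82, 42, 86, 32, 16, 85]
t=1: [57, 44, 47, 28, 54, 59, 49, 37, 61, 33, 49, 60, 67]
t=2: [88, 76, 75, 100, 88, 72, 68, 85, 78, 90, 67, 83, 78]
t=3: [27, 26, 23, 25, 27, 16, 22, 27, 13, 25, 20, 19, 24]
t=4: [73, 67, 65, 75, 73, 60, 69, 70, 59, 71, 70, 61, 62]
t=5: [28, 38, 40, 31, 27, 49, 37, 31, 50, 34, 36, 42, 44]
t=6: [99, 99, 102, 104, 95, 103, 95, 91, 102, 104, 98, 105, 108]
t=7: [51, 66, 72, 59, 46, 64, 60, 57, 61, 63, 63, 64, 63]
t=8: [68, 57, 49, 49, 73, 51, 69, 68, 49, 51, 68, 49, 46]
t=9: [39, 75, 93, 75, 32, 76, 56, 66, 80, 80, 57, 75, 69]
t=10: [73, 35, 17, 22, 78, 26, 65, 30, 21, 22, 65, 19, 45]

Answer: s_7(10) = 30
Key observation: This trace re-runs the system from the modified initial state.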